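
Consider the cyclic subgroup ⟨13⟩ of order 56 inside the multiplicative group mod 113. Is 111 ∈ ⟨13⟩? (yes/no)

yes

111 ∈ ⟨13⟩ iff 111^56 ≡ 1 (mod 113), since |⟨13⟩| = 56.
111^56 mod 113 = 1.
Since 1 = 1, 111 lies in the subgroup.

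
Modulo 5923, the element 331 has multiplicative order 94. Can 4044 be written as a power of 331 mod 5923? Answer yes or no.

no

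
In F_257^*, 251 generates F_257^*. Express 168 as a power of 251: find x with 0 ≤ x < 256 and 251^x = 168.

Baby-step giant-step with m = ceil(sqrt(256)) = 16.
Baby table (251^j mod 257 for j=0..15):
  0:1  1:251  2:36  3:41  4:11  5:191  6:139  7:194
  8:121  9:45  10:244  11:78  12:46  13:238  14:114  15:87
Giant step factor: 251^(-16) ≡ 32 (mod 257).
Scan 168·32^i mod 257 for i = 0, 1, …:
  i=0: 168   i=1: 236   i=2: 99   i=3: 84
  i=4: 118   i=5: 178   i=6: 42   i=7: 59
  i=8: 89   i=9: 21   i=10: 158   i=11: 173
  i=12: 139
Match at i=12, j=6: x = 12·16 + 6 = 198.

198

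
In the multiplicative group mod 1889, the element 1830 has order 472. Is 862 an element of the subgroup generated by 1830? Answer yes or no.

no

862 ∈ ⟨1830⟩ iff 862^472 ≡ 1 (mod 1889), since |⟨1830⟩| = 472.
862^472 mod 1889 = 1888.
Since 1888 ≠ 1, 862 does not lie in the subgroup.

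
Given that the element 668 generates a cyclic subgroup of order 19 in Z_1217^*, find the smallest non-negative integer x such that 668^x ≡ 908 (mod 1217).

16

Successive powers of 668 modulo 1217:
  668^0=1  668^1=668  668^2=802  668^3=256  668^4=628  668^5=856
  668^6=1035  668^7=124  668^8=76  668^9=871  668^10=102  668^11=1201
  668^12=265  668^13=555  668^14=772  668^15=905  668^16=908
So 668^16 ≡ 908 (mod 1217), giving x = 16.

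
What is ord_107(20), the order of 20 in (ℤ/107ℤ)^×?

106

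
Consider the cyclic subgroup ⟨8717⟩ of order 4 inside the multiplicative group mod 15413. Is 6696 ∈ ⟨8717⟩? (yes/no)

yes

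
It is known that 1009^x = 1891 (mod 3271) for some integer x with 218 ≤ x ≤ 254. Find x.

250

Compute 1009^218 mod 3271 = 341, then multiply by 1009 repeatedly:
  1009^218=341  1009^219=614  1009^220=1307  1009^221=550  1009^222=2151
  1009^223=1686  1009^224=254  1009^225=1148  1009^226=398  1009^227=2520
  1009^228=1113  1009^229=1064  1009^230=688  1009^231=740  1009^232=872
  1009^233=3220  1009^234=877  1009^235=1723  1009^236=1606  1009^237=1309
  1009^238=2568  1009^239=480  1009^240=212  1009^241=1293  1009^242=2779
  1009^243=764  1009^244=2191  1009^245=2794  1009^246=2815  1009^247=1107
  1009^248=1552  1009^249=2430  1009^250=1891
Found 1891 at exponent 250.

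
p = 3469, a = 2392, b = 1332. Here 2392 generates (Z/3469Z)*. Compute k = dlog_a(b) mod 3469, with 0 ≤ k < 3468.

Baby-step giant-step with m = ceil(sqrt(3468)) = 59.
Baby table (2392^j mod 3469 for j=0..58):
  0:1  1:2392  2:1283  3:2340  4:1783  5:1535  6:1518  7:2482
  8:1485  9:3333  10:774  11:2431  12:908  13:342  14:2849  15:1692
  16:2410  17:2711  18:1151  19:2275  20:2408  21:1396  22:2054  23:1064
  24:2311  25:1795  26:2487  27:3038  28:2810  29:2067  30:939  31:1645
  32:994  33:1383  34:2179  35:1730  36:3112  37:2899  38:3346  39:649
  40:1765  41:107  42:2707  43:1990  44:612  45:3455  46:1202  47:2852
  48:1930  49:2790  50:2793  51:3031  52:3411  53:24  54:1904  55:3040
  56:656  57:1164  58:2150
Giant step factor: 2392^(-59) ≡ 1619 (mod 3469).
Scan 1332·1619^i mod 3469 for i = 0, 1, …:
  i=0: 1332   i=1: 2259   i=2: 995   i=3: 1289
  i=4: 2022   i=5: 2351   i=6: 776   i=7: 566
  i=8: 538   i=9: 303     …   i=14: 2449
  i=15: 3333
Match at i=15, j=9: k = 15·59 + 9 = 894.

894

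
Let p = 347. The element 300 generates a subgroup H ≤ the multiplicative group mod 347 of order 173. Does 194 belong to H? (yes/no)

yes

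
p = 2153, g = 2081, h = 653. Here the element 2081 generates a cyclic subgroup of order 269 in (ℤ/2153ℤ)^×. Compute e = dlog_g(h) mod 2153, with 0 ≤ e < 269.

51

Baby-step giant-step with m = ceil(sqrt(269)) = 17.
Baby table (2081^j mod 2153 for j=0..16):
  0:1  1:2081  2:878  3:1374  4:110  5:692  6:1848  7:430
  8:1335  9:765  10:898  11:2087  12:446  13:183  14:1895  15:1352
  16:1694
Giant step factor: 2081^(-17) ≡ 1564 (mod 2153).
Scan 653·1564^i mod 2153 for i = 0, 1, …:
  i=0: 653   i=1: 770   i=2: 753   i=3: 1
Match at i=3, j=0: e = 3·17 + 0 = 51.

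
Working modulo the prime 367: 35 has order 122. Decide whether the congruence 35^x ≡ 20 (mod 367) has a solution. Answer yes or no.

20 ∈ ⟨35⟩ iff 20^122 ≡ 1 (mod 367), since |⟨35⟩| = 122.
20^122 mod 367 = 83.
Since 83 ≠ 1, 20 does not lie in the subgroup.

no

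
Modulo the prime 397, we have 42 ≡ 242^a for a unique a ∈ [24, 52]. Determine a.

34

Compute 242^24 mod 397 = 354, then multiply by 242 repeatedly:
  242^24=354  242^25=313  242^26=316  242^27=248  242^28=69
  242^29=24  242^30=250  242^31=156  242^32=37  242^33=220
  242^34=42
Found 42 at exponent 34.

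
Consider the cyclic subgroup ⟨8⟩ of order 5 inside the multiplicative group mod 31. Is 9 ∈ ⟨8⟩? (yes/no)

⟨8⟩ has order 5; its elements mod 31 are {1, 2, 4, 8, 16}.
9 is not in this set.

no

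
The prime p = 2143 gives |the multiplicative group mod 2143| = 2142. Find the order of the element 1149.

1071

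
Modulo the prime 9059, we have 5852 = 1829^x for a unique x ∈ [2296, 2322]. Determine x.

2299

Compute 1829^2296 mod 9059 = 8103, then multiply by 1829 repeatedly:
  1829^2296=8103  1829^2297=8922  1829^2298=3079  1829^2299=5852
Found 5852 at exponent 2299.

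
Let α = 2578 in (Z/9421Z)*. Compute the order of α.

The order of 2578 must divide p − 1 = 9420 = 2^2 · 3 · 5 · 157.
Divisors: 1, 2, 3, 4, 5, 6, 10, 12, 15, 20, 30, 60, 157, 314, 471, 628, 785, 942, 1570, 1884, 2355, 3140, 4710, 9420.
Check each in increasing order: 2578^1 ≡ 2578;  2578^2 ≡ 4279;  2578^3 ≡ 8692;  2578^4 ≡ 4838;  2578^5 ≡ 8381;  2578^6 ≡ 3865;  2578^10 ≡ 7606;  2578^12 ≡ 5940;  2578^15 ≡ 3400;  2578^20 ≡ 6296;  2578^30 ≡ 433;  2578^60 ≡ 8490;  2578^157 ≡ 2380;  2578^314 ≡ 2379;  2578^471 ≡ 9420;  2578^628 ≡ 7041;  2578^785 ≡ 7042;  2578^942 ≡ 1.
Smallest exponent giving 1 is 942.

942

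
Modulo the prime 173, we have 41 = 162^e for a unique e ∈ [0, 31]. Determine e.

6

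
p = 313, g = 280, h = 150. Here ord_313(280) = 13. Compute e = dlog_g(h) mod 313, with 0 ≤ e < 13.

2

Successive powers of 280 modulo 313:
  280^0=1  280^1=280  280^2=150
So 280^2 ≡ 150 (mod 313), giving e = 2.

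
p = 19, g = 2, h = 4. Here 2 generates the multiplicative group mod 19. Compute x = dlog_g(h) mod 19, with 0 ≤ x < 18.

2

Successive powers of 2 modulo 19:
  2^0=1  2^1=2  2^2=4
So 2^2 ≡ 4 (mod 19), giving x = 2.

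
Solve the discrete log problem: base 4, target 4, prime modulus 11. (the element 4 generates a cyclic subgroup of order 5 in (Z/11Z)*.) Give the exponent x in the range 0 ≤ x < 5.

1

Successive powers of 4 modulo 11:
  4^0=1  4^1=4
So 4^1 ≡ 4 (mod 11), giving x = 1.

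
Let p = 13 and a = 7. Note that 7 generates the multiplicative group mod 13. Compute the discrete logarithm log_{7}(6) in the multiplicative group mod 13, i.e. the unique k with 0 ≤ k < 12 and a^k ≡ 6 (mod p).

Successive powers of 7 modulo 13:
  7^0=1  7^1=7  7^2=10  7^3=5  7^4=9  7^5=11
  7^6=12  7^7=6
So 7^7 ≡ 6 (mod 13), giving k = 7.

7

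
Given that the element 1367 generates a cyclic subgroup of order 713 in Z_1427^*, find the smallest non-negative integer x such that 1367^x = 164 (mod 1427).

296

Baby-step giant-step with m = ceil(sqrt(713)) = 27.
Baby table (1367^j mod 1427 for j=0..26):
  0:1  1:1367  2:746  3:904  4:1413  5:840  6:972  7:187
  8:196  9:1083  10:662  11:236  12:110  13:535  14:721  15:977
  16:1314  17:1072  18:1322  19:592  20:155  21:689  22:43  23:274
  24:684  25:343  26:825
Giant step factor: 1367^(-27) ≡ 760 (mod 1427).
Scan 164·760^i mod 1427 for i = 0, 1, …:
  i=0: 164   i=1: 491   i=2: 713   i=3: 1047
  i=4: 881   i=5: 297   i=6: 254   i=7: 395
  i=8: 530   i=9: 386   i=10: 825
Match at i=10, j=26: x = 10·27 + 26 = 296.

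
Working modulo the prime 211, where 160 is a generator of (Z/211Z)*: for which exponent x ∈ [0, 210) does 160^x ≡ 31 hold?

125

Baby-step giant-step with m = ceil(sqrt(210)) = 15.
Baby table (160^j mod 211 for j=0..14):
  0:1  1:160  2:69  3:68  4:119  5:50  6:193  7:74
  8:24  9:42  10:179  11:155  12:113  13:145  14:201
Giant step factor: 160^(-15) ≡ 12 (mod 211).
Scan 31·12^i mod 211 for i = 0, 1, …:
  i=0: 31   i=1: 161   i=2: 33   i=3: 185
  i=4: 110   i=5: 54   i=6: 15   i=7: 180
  i=8: 50
Match at i=8, j=5: x = 8·15 + 5 = 125.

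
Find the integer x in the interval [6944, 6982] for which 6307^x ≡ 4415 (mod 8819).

6969

Compute 6307^6944 mod 8819 = 4126, then multiply by 6307 repeatedly:
  6307^6944=4126  6307^6945=6632  6307^6946=8326  6307^6947=3756  6307^6948=1258
  6307^6949=5925  6307^6950=2872  6307^6951=8297  6307^6952=6052  6307^6953=1332
  6307^6954=5236  6307^6955=5116  6307^6956=6710  6307^6957=6408  6307^6958=6598
  6307^6959=5544  6307^6960=7492  6307^6961=8661  6307^6962=41  6307^6963=2836
  6307^6964=1720  6307^6965=670  6307^6966=1389  6307^6967=3156  6307^6968=409
  6307^6969=4415
Found 4415 at exponent 6969.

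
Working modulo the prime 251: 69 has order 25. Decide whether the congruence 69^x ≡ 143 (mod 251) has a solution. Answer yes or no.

⟨69⟩ has order 25; its elements mod 251 are {1, 4, 5, 16, 20, 25, 51, 63, 64, 69, 80, 91, 94, 100, 113, 123, 125, 149, 201, 204, 211, 219, 241, 243, 249}.
143 is not in this set.

no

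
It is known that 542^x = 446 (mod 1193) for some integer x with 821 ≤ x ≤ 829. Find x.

828

Compute 542^821 mod 1193 = 414, then multiply by 542 repeatedly:
  542^821=414  542^822=104  542^823=297  542^824=1112  542^825=239
  542^826=694  542^827=353  542^828=446
Found 446 at exponent 828.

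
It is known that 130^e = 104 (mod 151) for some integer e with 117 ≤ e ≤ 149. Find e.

137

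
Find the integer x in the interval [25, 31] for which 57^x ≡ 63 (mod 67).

29

Compute 57^25 mod 67 = 51, then multiply by 57 repeatedly:
  57^25=51  57^26=26  57^27=8  57^28=54  57^29=63
Found 63 at exponent 29.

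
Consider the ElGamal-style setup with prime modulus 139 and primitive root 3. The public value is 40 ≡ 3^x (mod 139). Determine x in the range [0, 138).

19

Baby-step giant-step with m = ceil(sqrt(138)) = 12.
Baby table (3^j mod 139 for j=0..11):
  0:1  1:3  2:9  3:27  4:81  5:104  6:34  7:102
  8:28  9:84  10:113  11:61
Giant step factor: 3^(-12) ≡ 79 (mod 139).
Scan 40·79^i mod 139 for i = 0, 1, …:
  i=0: 40   i=1: 102
Match at i=1, j=7: x = 1·12 + 7 = 19.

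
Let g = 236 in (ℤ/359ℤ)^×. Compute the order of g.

358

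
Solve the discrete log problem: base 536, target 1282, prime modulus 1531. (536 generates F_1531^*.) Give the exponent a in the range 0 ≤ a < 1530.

1141

Baby-step giant-step with m = ceil(sqrt(1530)) = 40.
Baby table (536^j mod 1531 for j=0..39):
  0:1  1:536  2:999  3:1145  4:1320  5:198  6:489  7:303
  8:122  9:1090  10:929  11:369  12:285  13:1191  14:1480  15:222
  16:1105  17:1314  18:44  19:619  20:1088  21:1388  22:1433  23:1057
  24:82  25:1084  26:775  27:499  28:1070  29:926  30:292  31:350
  32:818  33:582  34:1159  35:1169  36:405  37:1209  38:411  39:1363
Giant step factor: 536^(-40) ≡ 1373 (mod 1531).
Scan 1282·1373^i mod 1531 for i = 0, 1, …:
  i=0: 1282   i=1: 1067   i=2: 1355   i=3: 250
  i=4: 306   i=5: 644   i=6: 825   i=7: 1316
  i=8: 288   i=9: 426     …   i=27: 1154
  i=28: 1388
Match at i=28, j=21: a = 28·40 + 21 = 1141.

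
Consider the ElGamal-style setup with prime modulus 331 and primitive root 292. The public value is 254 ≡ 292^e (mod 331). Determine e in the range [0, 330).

223

Baby-step giant-step with m = ceil(sqrt(330)) = 19.
Baby table (292^j mod 331 for j=0..18):
  0:1  1:292  2:197  3:261  4:82  5:112  6:266  7:218
  8:104  9:247  10:297  11:2  12:253  13:63  14:191  15:164
  16:224  17:201  18:105
Giant step factor: 292^(-19) ≡ 148 (mod 331).
Scan 254·148^i mod 331 for i = 0, 1, …:
  i=0: 254   i=1: 189   i=2: 168   i=3: 39
  i=4: 145   i=5: 276   i=6: 135   i=7: 120
  i=8: 217   i=9: 9   i=10: 8   i=11: 191
Match at i=11, j=14: e = 11·19 + 14 = 223.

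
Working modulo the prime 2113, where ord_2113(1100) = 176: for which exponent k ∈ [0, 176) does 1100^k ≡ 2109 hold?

80

Baby-step giant-step with m = ceil(sqrt(176)) = 14.
Baby table (1100^j mod 2113 for j=0..13):
  0:1  1:1100  2:1364  3:170  4:1056  5:1563  6:1431  7:2028
  8:1585  9:275  10:341  11:1099  12:264  13:919
Giant step factor: 1100^(-14) ≡ 694 (mod 2113).
Scan 2109·694^i mod 2113 for i = 0, 1, …:
  i=0: 2109   i=1: 1450   i=2: 512   i=3: 344
  i=4: 2080   i=5: 341
Match at i=5, j=10: k = 5·14 + 10 = 80.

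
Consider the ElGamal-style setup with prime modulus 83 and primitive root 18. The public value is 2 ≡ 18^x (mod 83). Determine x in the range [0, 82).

Baby-step giant-step with m = ceil(sqrt(82)) = 10.
Baby table (18^j mod 83 for j=0..9):
  0:1  1:18  2:75  3:22  4:64  5:73  6:69  7:80
  8:29  9:24
Giant step factor: 18^(-10) ≡ 44 (mod 83).
Scan 2·44^i mod 83 for i = 0, 1, …:
  i=0: 2   i=1: 5   i=2: 54   i=3: 52
  i=4: 47   i=5: 76   i=6: 24
Match at i=6, j=9: x = 6·10 + 9 = 69.

69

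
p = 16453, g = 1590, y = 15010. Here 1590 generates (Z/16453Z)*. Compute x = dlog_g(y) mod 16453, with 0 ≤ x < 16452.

12441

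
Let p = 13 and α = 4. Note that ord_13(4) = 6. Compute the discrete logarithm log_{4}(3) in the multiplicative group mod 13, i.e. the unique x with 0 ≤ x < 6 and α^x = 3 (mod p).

2

Successive powers of 4 modulo 13:
  4^0=1  4^1=4  4^2=3
So 4^2 ≡ 3 (mod 13), giving x = 2.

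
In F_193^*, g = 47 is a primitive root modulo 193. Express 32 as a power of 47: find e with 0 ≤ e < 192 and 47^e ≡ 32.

178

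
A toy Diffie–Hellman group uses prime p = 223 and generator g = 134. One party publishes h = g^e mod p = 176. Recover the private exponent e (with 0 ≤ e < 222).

83

Baby-step giant-step with m = ceil(sqrt(222)) = 15.
Baby table (134^j mod 223 for j=0..14):
  0:1  1:134  2:116  3:157  4:76  5:149  6:119  7:113
  8:201  9:174  10:124  11:114  12:112  13:67  14:58
Giant step factor: 134^(-15) ≡ 27 (mod 223).
Scan 176·27^i mod 223 for i = 0, 1, …:
  i=0: 176   i=1: 69   i=2: 79   i=3: 126
  i=4: 57   i=5: 201
Match at i=5, j=8: e = 5·15 + 8 = 83.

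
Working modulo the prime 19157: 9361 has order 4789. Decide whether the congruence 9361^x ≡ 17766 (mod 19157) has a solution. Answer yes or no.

17766 ∈ ⟨9361⟩ iff 17766^4789 ≡ 1 (mod 19157), since |⟨9361⟩| = 4789.
17766^4789 mod 19157 = 4519.
Since 4519 ≠ 1, 17766 does not lie in the subgroup.

no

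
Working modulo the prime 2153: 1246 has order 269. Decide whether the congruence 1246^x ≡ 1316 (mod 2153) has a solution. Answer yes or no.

no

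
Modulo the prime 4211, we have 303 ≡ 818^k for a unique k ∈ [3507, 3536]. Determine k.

3516

Compute 818^3507 mod 4211 = 566, then multiply by 818 repeatedly:
  818^3507=566  818^3508=3989  818^3509=3688  818^3510=1708  818^3511=3303
  818^3512=2603  818^3513=2699  818^3514=1218  818^3515=2528  818^3516=303
Found 303 at exponent 3516.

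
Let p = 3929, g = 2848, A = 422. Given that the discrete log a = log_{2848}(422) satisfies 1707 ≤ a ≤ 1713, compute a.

1709

Compute 2848^1707 mod 3929 = 2618, then multiply by 2848 repeatedly:
  2848^1707=2618  2848^1708=2751  2848^1709=422
Found 422 at exponent 1709.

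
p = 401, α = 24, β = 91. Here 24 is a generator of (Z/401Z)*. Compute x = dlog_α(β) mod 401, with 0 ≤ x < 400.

339

Baby-step giant-step with m = ceil(sqrt(400)) = 20.
Baby table (24^j mod 401 for j=0..19):
  0:1  1:24  2:175  3:190  4:149  5:368  6:10  7:240
  8:146  9:296  10:287  11:71  12:100  13:395  14:257  15:153
  16:63  17:309  18:198  19:341
Giant step factor: 24^(-20) ≡ 379 (mod 401).
Scan 91·379^i mod 401 for i = 0, 1, …:
  i=0: 91   i=1: 3   i=2: 335   i=3: 249
  i=4: 136   i=5: 216   i=6: 60   i=7: 284
  i=8: 168   i=9: 314     …   i=15: 185
  i=16: 341
Match at i=16, j=19: x = 16·20 + 19 = 339.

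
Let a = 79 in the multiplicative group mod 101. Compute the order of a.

25

The order of 79 must divide p − 1 = 100 = 2^2 · 5^2.
Divisors: 1, 2, 4, 5, 10, 20, 25, 50, 100.
Check each in increasing order: 79^1 ≡ 79;  79^2 ≡ 80;  79^4 ≡ 37;  79^5 ≡ 95;  79^10 ≡ 36;  79^20 ≡ 84;  79^25 ≡ 1.
Smallest exponent giving 1 is 25.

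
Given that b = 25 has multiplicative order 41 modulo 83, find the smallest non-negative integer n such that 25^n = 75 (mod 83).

Baby-step giant-step with m = ceil(sqrt(41)) = 7.
Baby table (25^j mod 83 for j=0..6):
  0:1  1:25  2:44  3:21  4:27  5:11  6:26
Giant step factor: 25^(-7) ≡ 77 (mod 83).
Scan 75·77^i mod 83 for i = 0, 1, …:
  i=0: 75   i=1: 48   i=2: 44
Match at i=2, j=2: n = 2·7 + 2 = 16.

16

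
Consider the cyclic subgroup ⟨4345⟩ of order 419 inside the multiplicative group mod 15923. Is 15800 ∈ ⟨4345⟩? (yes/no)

no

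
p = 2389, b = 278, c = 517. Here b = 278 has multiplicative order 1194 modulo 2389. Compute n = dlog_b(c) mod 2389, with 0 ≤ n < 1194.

Baby-step giant-step with m = ceil(sqrt(1194)) = 35.
Baby table (278^j mod 2389 for j=0..34):
  0:1  1:278  2:836  3:675  4:1308  5:496  6:1715  7:1359
  8:340  9:1349  10:2338  11:156  12:366  13:1410  14:184  15:983
  16:928  17:2361  18:1772  19:482  20:212  21:1600  22:446  23:2149
  24:172  25:36  26:452  27:1428  28:410  29:1697  30:1133  31:2015
  32:1144  33:295  34:784
Giant step factor: 278^(-35) ≡ 2281 (mod 2389).
Scan 517·2281^i mod 2389 for i = 0, 1, …:
  i=0: 517   i=1: 1500   i=2: 452
Match at i=2, j=26: n = 2·35 + 26 = 96.

96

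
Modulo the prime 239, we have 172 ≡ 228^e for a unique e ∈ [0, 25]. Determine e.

7

Compute 228^0 mod 239 = 1, then multiply by 228 repeatedly:
  228^0=1  228^1=228  228^2=121  228^3=103  228^4=62
  228^5=35  228^6=93  228^7=172
Found 172 at exponent 7.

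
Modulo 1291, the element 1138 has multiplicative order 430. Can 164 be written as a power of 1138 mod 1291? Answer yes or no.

164 ∈ ⟨1138⟩ iff 164^430 ≡ 1 (mod 1291), since |⟨1138⟩| = 430.
164^430 mod 1291 = 1.
Since 1 = 1, 164 lies in the subgroup.

yes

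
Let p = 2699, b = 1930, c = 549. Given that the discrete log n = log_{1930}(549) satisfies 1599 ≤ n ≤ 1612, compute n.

1610

Compute 1930^1599 mod 2699 = 1192, then multiply by 1930 repeatedly:
  1930^1599=1192  1930^1600=1012  1930^1601=1783  1930^1602=2664  1930^1603=2624
  1930^1604=996  1930^1605=592  1930^1606=883  1930^1607=1121  1930^1608=1631
  1930^1609=796  1930^1610=549
Found 549 at exponent 1610.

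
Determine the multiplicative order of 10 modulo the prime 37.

3

The order of 10 must divide p − 1 = 36 = 2^2 · 3^2.
Divisors: 1, 2, 3, 4, 6, 9, 12, 18, 36.
Check each in increasing order: 10^1 ≡ 10;  10^2 ≡ 26;  10^3 ≡ 1.
Smallest exponent giving 1 is 3.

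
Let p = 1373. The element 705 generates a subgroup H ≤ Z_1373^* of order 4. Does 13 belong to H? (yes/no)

⟨705⟩ has order 4; its elements mod 1373 are {1, 668, 705, 1372}.
13 is not in this set.

no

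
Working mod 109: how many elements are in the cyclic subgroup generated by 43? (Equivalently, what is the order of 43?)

The order of 43 must divide p − 1 = 108 = 2^2 · 3^3.
Divisors: 1, 2, 3, 4, 6, 9, 12, 18, 27, 36, 54, 108.
Check each in increasing order: 43^1 ≡ 43;  43^2 ≡ 105;  43^3 ≡ 46;  43^4 ≡ 16;  43^6 ≡ 45;  43^9 ≡ 108;  43^12 ≡ 63;  43^18 ≡ 1.
Smallest exponent giving 1 is 18.

18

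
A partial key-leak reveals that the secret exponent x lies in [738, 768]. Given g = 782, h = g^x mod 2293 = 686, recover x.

Compute 782^738 mod 2293 = 528, then multiply by 782 repeatedly:
  782^738=528  782^739=156  782^740=463  782^741=2065  782^742=558
  782^743=686
Found 686 at exponent 743.

743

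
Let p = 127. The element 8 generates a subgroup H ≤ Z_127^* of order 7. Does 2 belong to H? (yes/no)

yes

2 ∈ ⟨8⟩ iff 2^7 ≡ 1 (mod 127), since |⟨8⟩| = 7.
2^7 mod 127 = 1.
Since 1 = 1, 2 lies in the subgroup.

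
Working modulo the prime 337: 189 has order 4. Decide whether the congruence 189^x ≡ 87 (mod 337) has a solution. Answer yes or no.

⟨189⟩ has order 4; its elements mod 337 are {1, 148, 189, 336}.
87 is not in this set.

no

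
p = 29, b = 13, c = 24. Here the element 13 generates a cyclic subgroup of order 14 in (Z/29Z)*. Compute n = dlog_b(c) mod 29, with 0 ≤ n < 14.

2

Successive powers of 13 modulo 29:
  13^0=1  13^1=13  13^2=24
So 13^2 ≡ 24 (mod 29), giving n = 2.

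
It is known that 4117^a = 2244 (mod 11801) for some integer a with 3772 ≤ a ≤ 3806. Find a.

3802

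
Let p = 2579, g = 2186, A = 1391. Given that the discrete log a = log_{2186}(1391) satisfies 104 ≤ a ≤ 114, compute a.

106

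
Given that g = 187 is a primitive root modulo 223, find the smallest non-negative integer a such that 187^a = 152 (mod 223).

170

Baby-step giant-step with m = ceil(sqrt(222)) = 15.
Baby table (187^j mod 223 for j=0..14):
  0:1  1:187  2:181  3:174  4:203  5:51  6:171  7:88
  8:177  9:95  10:148  11:24  12:28  13:107  14:162
Giant step factor: 187^(-15) ≡ 59 (mod 223).
Scan 152·59^i mod 223 for i = 0, 1, …:
  i=0: 152   i=1: 48   i=2: 156   i=3: 61
  i=4: 31   i=5: 45   i=6: 202   i=7: 99
  i=8: 43   i=9: 84   i=10: 50   i=11: 51
Match at i=11, j=5: a = 11·15 + 5 = 170.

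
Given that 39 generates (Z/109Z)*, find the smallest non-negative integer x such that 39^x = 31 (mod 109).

Baby-step giant-step with m = ceil(sqrt(108)) = 11.
Baby table (39^j mod 109 for j=0..10):
  0:1  1:39  2:104  3:23  4:25  5:103  6:93  7:30
  8:80  9:68  10:36
Giant step factor: 39^(-11) ≡ 67 (mod 109).
Scan 31·67^i mod 109 for i = 0, 1, …:
  i=0: 31   i=1: 6   i=2: 75   i=3: 11
  i=4: 83   i=5: 2   i=6: 25
Match at i=6, j=4: x = 6·11 + 4 = 70.

70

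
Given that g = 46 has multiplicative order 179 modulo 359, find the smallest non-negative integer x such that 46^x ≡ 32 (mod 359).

126

Baby-step giant-step with m = ceil(sqrt(179)) = 14.
Baby table (46^j mod 359 for j=0..13):
  0:1  1:46  2:321  3:47  4:8  5:9  6:55  7:17
  8:64  9:72  10:81  11:136  12:153  13:217
Giant step factor: 46^(-14) ≡ 200 (mod 359).
Scan 32·200^i mod 359 for i = 0, 1, …:
  i=0: 32   i=1: 297   i=2: 165   i=3: 331
  i=4: 144   i=5: 80   i=6: 204   i=7: 233
  i=8: 289   i=9: 1
Match at i=9, j=0: x = 9·14 + 0 = 126.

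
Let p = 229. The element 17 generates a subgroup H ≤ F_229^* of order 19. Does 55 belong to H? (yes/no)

no

⟨17⟩ has order 19; its elements mod 229 are {1, 16, 17, 27, 42, 43, 44, 53, 57, 60, 61, 104, 121, 161, 165, 203, 214, 218, 225}.
55 is not in this set.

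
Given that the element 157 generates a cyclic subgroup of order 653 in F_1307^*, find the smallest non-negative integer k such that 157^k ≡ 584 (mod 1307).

297

Baby-step giant-step with m = ceil(sqrt(653)) = 26.
Baby table (157^j mod 1307 for j=0..25):
  0:1  1:157  2:1123  3:1173  4:1181  5:1130  6:965  7:1200
  8:192  9:83  10:1268  11:412  12:641  13:1305  14:993  15:368
  16:268  17:252  18:354  19:684  20:214  21:923  22:1141  23:78
  24:483  25:25
Giant step factor: 157^(-26) ≡ 327 (mod 1307).
Scan 584·327^i mod 1307 for i = 0, 1, …:
  i=0: 584   i=1: 146   i=2: 690   i=3: 826
  i=4: 860   i=5: 215   i=6: 1034   i=7: 912
  i=8: 228   i=9: 57   i=10: 341   i=11: 412
Match at i=11, j=11: k = 11·26 + 11 = 297.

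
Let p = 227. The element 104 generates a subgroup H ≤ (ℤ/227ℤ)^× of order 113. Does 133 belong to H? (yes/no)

133 ∈ ⟨104⟩ iff 133^113 ≡ 1 (mod 227), since |⟨104⟩| = 113.
133^113 mod 227 = 1.
Since 1 = 1, 133 lies in the subgroup.

yes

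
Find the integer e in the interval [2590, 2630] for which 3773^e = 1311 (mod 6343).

Compute 3773^2590 mod 6343 = 4558, then multiply by 3773 repeatedly:
  3773^2590=4558  3773^2591=1461  3773^2592=286  3773^2593=768  3773^2594=5256
  3773^2595=2670  3773^2596=1226  3773^2597=1651  3773^2598=397  3773^2599=933
  3773^2600=6187  3773^2601=1311
Found 1311 at exponent 2601.

2601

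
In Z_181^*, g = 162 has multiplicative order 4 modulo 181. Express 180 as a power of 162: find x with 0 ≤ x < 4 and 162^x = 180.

Successive powers of 162 modulo 181:
  162^0=1  162^1=162  162^2=180
So 162^2 ≡ 180 (mod 181), giving x = 2.

2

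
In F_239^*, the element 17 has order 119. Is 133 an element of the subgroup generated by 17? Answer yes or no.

133 ∈ ⟨17⟩ iff 133^119 ≡ 1 (mod 239), since |⟨17⟩| = 119.
133^119 mod 239 = 1.
Since 1 = 1, 133 lies in the subgroup.

yes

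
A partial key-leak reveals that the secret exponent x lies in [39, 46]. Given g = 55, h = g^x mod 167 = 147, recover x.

Compute 55^39 mod 167 = 30, then multiply by 55 repeatedly:
  55^39=30  55^40=147
Found 147 at exponent 40.

40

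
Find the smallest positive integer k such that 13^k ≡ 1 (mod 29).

14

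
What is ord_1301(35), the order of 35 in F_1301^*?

The order of 35 must divide p − 1 = 1300 = 2^2 · 5^2 · 13.
Divisors: 1, 2, 4, 5, 10, 13, 20, 25, 26, 50, 52, 65, 100, 130, 260, 325, 650, 1300.
Check each in increasing order: 35^1 ≡ 35;  35^2 ≡ 1225;  35^4 ≡ 572;  35^5 ≡ 505;  35^10 ≡ 29;  35^13 ≡ 920;  35^20 ≡ 841;  35^25 ≡ 579;  35^26 ≡ 750;  35^50 ≡ 884;  35^52 ≡ 468;  35^65 ≡ 1230;  35^100 ≡ 856;  35^130 ≡ 1138;  35^260 ≡ 549;  35^325 ≡ 51;  35^650 ≡ 1300;  35^1300 ≡ 1.
Smallest exponent giving 1 is 1300.

1300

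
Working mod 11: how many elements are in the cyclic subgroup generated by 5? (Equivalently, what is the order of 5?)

The order of 5 must divide p − 1 = 10 = 2 · 5.
Divisors: 1, 2, 5, 10.
Check each in increasing order: 5^1 ≡ 5;  5^2 ≡ 3;  5^5 ≡ 1.
Smallest exponent giving 1 is 5.

5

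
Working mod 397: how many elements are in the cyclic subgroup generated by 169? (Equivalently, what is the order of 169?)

The order of 169 must divide p − 1 = 396 = 2^2 · 3^2 · 11.
Divisors: 1, 2, 3, 4, 6, 9, 11, 12, 18, 22, 33, 36, 44, 66, 99, 132, 198, 396.
Check each in increasing order: 169^1 ≡ 169;  169^2 ≡ 374;  169^3 ≡ 83;  169^4 ≡ 132;  169^6 ≡ 140;  169^9 ≡ 107;  169^11 ≡ 318;  169^12 ≡ 147;  169^18 ≡ 333;  169^22 ≡ 286;  169^33 ≡ 35;  169^36 ≡ 126;  169^44 ≡ 14;  169^66 ≡ 34;  169^99 ≡ 396;  169^132 ≡ 362;  169^198 ≡ 1.
Smallest exponent giving 1 is 198.

198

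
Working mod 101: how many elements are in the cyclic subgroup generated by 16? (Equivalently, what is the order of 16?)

25

The order of 16 must divide p − 1 = 100 = 2^2 · 5^2.
Divisors: 1, 2, 4, 5, 10, 20, 25, 50, 100.
Check each in increasing order: 16^1 ≡ 16;  16^2 ≡ 54;  16^4 ≡ 88;  16^5 ≡ 95;  16^10 ≡ 36;  16^20 ≡ 84;  16^25 ≡ 1.
Smallest exponent giving 1 is 25.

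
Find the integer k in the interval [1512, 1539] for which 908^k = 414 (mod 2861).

1515

Compute 908^1512 mod 2861 = 58, then multiply by 908 repeatedly:
  908^1512=58  908^1513=1166  908^1514=158  908^1515=414
Found 414 at exponent 1515.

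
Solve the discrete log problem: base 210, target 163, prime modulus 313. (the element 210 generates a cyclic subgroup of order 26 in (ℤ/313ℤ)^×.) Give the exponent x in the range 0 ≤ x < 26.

17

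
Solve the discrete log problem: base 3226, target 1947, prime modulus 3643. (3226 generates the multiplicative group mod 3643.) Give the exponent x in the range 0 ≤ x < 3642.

Baby-step giant-step with m = ceil(sqrt(3642)) = 61.
Baby table (3226^j mod 3643 for j=0..60):
  0:1  1:3226  2:2668  3:2202  4:3445  5:2420  6:3614  7:1164
  8:2774  9:1716  10:2099  11:2680  12:841  13:2674  14:3343  15:1238
  16:1060  17:2426  18:1112  19:2600  20:1414  21:528  22:2047  23:2506
  24:539  25:1103  26:2710  27:2903  28:2568  29:186  30:2584  31:800
  32:1556  33:3245  34:2031  35:1892  36:1567  37:2301  38:2235  39:613
  40:3032  41:3420  42:1916  43:2488  44:759  45:438  46:3147  47:2824
  48:2724  49:708  50:3490  51:1870  52:3455  53:1893  54:1150  55:1326
  56:794  57:415  58:1809  59:3391  60:3080
Giant step factor: 3226^(-61) ≡ 3634 (mod 3643).
Scan 1947·3634^i mod 3643 for i = 0, 1, …:
  i=0: 1947   i=1: 692   i=2: 1058   i=3: 1407
  i=4: 1909   i=5: 1034   i=6: 1623   i=7: 3608
  i=8: 315   i=9: 808     …   i=45: 1004
  i=46: 1893
Match at i=46, j=53: x = 46·61 + 53 = 2859.

2859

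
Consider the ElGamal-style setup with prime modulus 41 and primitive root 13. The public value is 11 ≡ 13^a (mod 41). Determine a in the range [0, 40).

13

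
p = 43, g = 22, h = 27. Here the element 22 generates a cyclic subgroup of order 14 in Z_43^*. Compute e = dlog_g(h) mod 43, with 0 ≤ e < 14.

Successive powers of 22 modulo 43:
  22^0=1  22^1=22  22^2=11  22^3=27
So 22^3 ≡ 27 (mod 43), giving e = 3.

3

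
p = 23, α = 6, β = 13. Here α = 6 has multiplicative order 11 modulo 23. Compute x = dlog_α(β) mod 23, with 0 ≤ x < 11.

2

Successive powers of 6 modulo 23:
  6^0=1  6^1=6  6^2=13
So 6^2 ≡ 13 (mod 23), giving x = 2.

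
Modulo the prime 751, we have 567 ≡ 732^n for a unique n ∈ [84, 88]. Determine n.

85

Compute 732^84 mod 751 = 484, then multiply by 732 repeatedly:
  732^84=484  732^85=567
Found 567 at exponent 85.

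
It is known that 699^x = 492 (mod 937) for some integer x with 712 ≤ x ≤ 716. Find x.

Compute 699^712 mod 937 = 622, then multiply by 699 repeatedly:
  699^712=622  699^713=10  699^714=431  699^715=492
Found 492 at exponent 715.

715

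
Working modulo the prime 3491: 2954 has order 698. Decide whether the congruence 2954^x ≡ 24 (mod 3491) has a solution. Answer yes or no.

no

24 ∈ ⟨2954⟩ iff 24^698 ≡ 1 (mod 3491), since |⟨2954⟩| = 698.
24^698 mod 3491 = 1231.
Since 1231 ≠ 1, 24 does not lie in the subgroup.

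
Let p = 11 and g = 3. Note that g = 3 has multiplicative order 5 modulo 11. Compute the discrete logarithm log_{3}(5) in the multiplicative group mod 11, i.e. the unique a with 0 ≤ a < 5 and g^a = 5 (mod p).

Successive powers of 3 modulo 11:
  3^0=1  3^1=3  3^2=9  3^3=5
So 3^3 ≡ 5 (mod 11), giving a = 3.

3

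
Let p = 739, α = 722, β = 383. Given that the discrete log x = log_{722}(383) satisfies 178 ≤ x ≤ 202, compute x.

Compute 722^178 mod 739 = 442, then multiply by 722 repeatedly:
  722^178=442  722^179=615  722^180=630  722^181=375  722^182=276
  722^183=481  722^184=691  722^185=77  722^186=169  722^187=83
  722^188=67  722^189=339  722^190=149  722^191=423  722^192=199
  722^193=312  722^194=608  722^195=10  722^196=569  722^197=673
  722^198=383
Found 383 at exponent 198.

198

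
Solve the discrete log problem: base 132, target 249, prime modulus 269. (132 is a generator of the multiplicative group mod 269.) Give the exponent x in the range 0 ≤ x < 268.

Baby-step giant-step with m = ceil(sqrt(268)) = 17.
Baby table (132^j mod 269 for j=0..16):
  0:1  1:132  2:208  3:18  4:224  5:247  6:55  7:266
  8:142  9:183  10:215  11:135  12:66  13:104  14:9  15:112
  16:258
Giant step factor: 132^(-17) ≡ 181 (mod 269).
Scan 249·181^i mod 269 for i = 0, 1, …:
  i=0: 249   i=1: 146   i=2: 64   i=3: 17
  i=4: 118   i=5: 107   i=6: 268   i=7: 88
  i=8: 57   i=9: 95   i=10: 248   i=11: 234
  i=12: 121   i=13: 112
Match at i=13, j=15: x = 13·17 + 15 = 236.

236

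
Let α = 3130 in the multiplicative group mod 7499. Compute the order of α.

7498

The order of 3130 must divide p − 1 = 7498 = 2 · 23 · 163.
Divisors: 1, 2, 23, 46, 163, 326, 3749, 7498.
Check each in increasing order: 3130^1 ≡ 3130;  3130^2 ≡ 3206;  3130^23 ≡ 465;  3130^46 ≡ 6253;  3130^163 ≡ 4424;  3130^326 ≡ 6885;  3130^3749 ≡ 7498;  3130^7498 ≡ 1.
Smallest exponent giving 1 is 7498.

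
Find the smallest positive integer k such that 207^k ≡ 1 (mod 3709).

103

The order of 207 must divide p − 1 = 3708 = 2^2 · 3^2 · 103.
Divisors: 1, 2, 3, 4, 6, 9, 12, 18, 36, 103, 206, 309, 412, 618, 927, 1236, 1854, 3708.
Check each in increasing order: 207^1 ≡ 207;  207^2 ≡ 2050;  207^3 ≡ 1524;  207^4 ≡ 203;  207^6 ≡ 742;  207^9 ≡ 3272;  207^12 ≡ 1632;  207^18 ≡ 1810;  207^36 ≡ 1053;  207^103 ≡ 1.
Smallest exponent giving 1 is 103.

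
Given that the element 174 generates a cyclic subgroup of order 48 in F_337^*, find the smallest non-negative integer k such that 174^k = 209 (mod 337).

8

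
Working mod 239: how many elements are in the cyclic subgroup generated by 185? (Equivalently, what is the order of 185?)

The order of 185 must divide p − 1 = 238 = 2 · 7 · 17.
Divisors: 1, 2, 7, 14, 17, 34, 119, 238.
Check each in increasing order: 185^1 ≡ 185;  185^2 ≡ 48;  185^7 ≡ 164;  185^14 ≡ 128;  185^17 ≡ 195;  185^34 ≡ 24;  185^119 ≡ 238;  185^238 ≡ 1.
Smallest exponent giving 1 is 238.

238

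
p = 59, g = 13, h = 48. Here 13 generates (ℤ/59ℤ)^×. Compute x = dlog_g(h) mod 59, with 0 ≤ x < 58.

Baby-step giant-step with m = ceil(sqrt(58)) = 8.
Baby table (13^j mod 59 for j=0..7):
  0:1  1:13  2:51  3:14  4:5  5:6  6:19  7:11
Giant step factor: 13^(-8) ≡ 26 (mod 59).
Scan 48·26^i mod 59 for i = 0, 1, …:
  i=0: 48   i=1: 9   i=2: 57   i=3: 7
  i=4: 5
Match at i=4, j=4: x = 4·8 + 4 = 36.

36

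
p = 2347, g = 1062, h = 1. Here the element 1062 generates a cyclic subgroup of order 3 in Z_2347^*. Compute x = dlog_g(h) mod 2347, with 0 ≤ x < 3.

0

Successive powers of 1062 modulo 2347:
  1062^0=1
So 1062^0 ≡ 1 (mod 2347), giving x = 0.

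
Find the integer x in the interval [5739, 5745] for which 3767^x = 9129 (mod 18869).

Compute 3767^5739 mod 18869 = 9129, then multiply by 3767 repeatedly:
  3767^5739=9129
Found 9129 at exponent 5739.

5739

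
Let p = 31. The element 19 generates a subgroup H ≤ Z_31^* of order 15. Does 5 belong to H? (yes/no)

yes

⟨19⟩ has order 15; its elements mod 31 are {1, 2, 4, 5, 7, 8, 9, 10, 14, 16, 18, 19, 20, 25, 28}.
5 is in this set.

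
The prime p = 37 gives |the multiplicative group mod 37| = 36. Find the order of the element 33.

9

The order of 33 must divide p − 1 = 36 = 2^2 · 3^2.
Divisors: 1, 2, 3, 4, 6, 9, 12, 18, 36.
Check each in increasing order: 33^1 ≡ 33;  33^2 ≡ 16;  33^3 ≡ 10;  33^4 ≡ 34;  33^6 ≡ 26;  33^9 ≡ 1.
Smallest exponent giving 1 is 9.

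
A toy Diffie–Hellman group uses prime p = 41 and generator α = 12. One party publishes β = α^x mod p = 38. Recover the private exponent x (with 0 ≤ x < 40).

25

Successive powers of 12 modulo 41:
  12^0=1  12^1=12  12^2=21  12^3=6  12^4=31  12^5=3
  12^6=36  12^7=22  12^8=18  12^9=11  12^10=9  12^11=26
  12^12=25  12^13=13  12^14=33  12^15=27  12^16=37  12^17=34
  12^18=39  12^19=17  12^20=40  12^21=29  12^22=20  12^23=35
  12^24=10  12^25=38
So 12^25 ≡ 38 (mod 41), giving x = 25.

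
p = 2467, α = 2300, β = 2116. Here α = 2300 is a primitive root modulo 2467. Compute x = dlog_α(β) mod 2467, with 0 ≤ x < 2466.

Baby-step giant-step with m = ceil(sqrt(2466)) = 50.
Baby table (2300^j mod 2467 for j=0..49):
  0:1  1:2300  2:752  3:233  4:561  5:59  6:15  7:2429
  8:1412  9:1028  10:1014  11:885  12:225  13:1897  14:1444  15:618
  16:408  17:940  18:908  19:1318  20:1924  21:1869  22:1186  23:1765
  24:1285  25:34  26:1723  27:898  28:521  29:1805  30:2006  31:510
  32:1175  33:1135  34:414  35:2405  36:486  37:249  38:356  39:2223
  40:1276  41:1537  42:2356  43:1268  44:406  45:1274  46:1871  47:852
  48:802  49:1751
Giant step factor: 2300^(-50) ≡ 2085 (mod 2467).
Scan 2116·2085^i mod 2467 for i = 0, 1, …:
  i=0: 2116   i=1: 864   i=2: 530   i=3: 2301
  i=4: 1737   i=5: 89   i=6: 540   i=7: 948
  i=8: 513   i=9: 1394     …   i=43: 326
  i=44: 1285
Match at i=44, j=24: x = 44·50 + 24 = 2224.

2224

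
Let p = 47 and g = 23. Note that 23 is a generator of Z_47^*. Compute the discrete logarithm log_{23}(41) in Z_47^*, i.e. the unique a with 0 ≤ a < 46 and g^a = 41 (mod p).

Baby-step giant-step with m = ceil(sqrt(46)) = 7.
Baby table (23^j mod 47 for j=0..6):
  0:1  1:23  2:12  3:41  4:3  5:22  6:36
Giant step factor: 23^(-7) ≡ 13 (mod 47).
Scan 41·13^i mod 47 for i = 0, 1, …:
  i=0: 41
Match at i=0, j=3: a = 0·7 + 3 = 3.

3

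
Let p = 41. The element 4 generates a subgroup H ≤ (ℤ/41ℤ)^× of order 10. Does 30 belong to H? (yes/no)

⟨4⟩ has order 10; its elements mod 41 are {1, 4, 10, 16, 18, 23, 25, 31, 37, 40}.
30 is not in this set.

no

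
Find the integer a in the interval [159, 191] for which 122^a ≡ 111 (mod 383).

163

Compute 122^159 mod 383 = 333, then multiply by 122 repeatedly:
  122^159=333  122^160=28  122^161=352  122^162=48  122^163=111
Found 111 at exponent 163.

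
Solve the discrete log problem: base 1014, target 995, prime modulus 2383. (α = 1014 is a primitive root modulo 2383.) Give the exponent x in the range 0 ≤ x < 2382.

Baby-step giant-step with m = ceil(sqrt(2382)) = 49.
Baby table (1014^j mod 2383 for j=0..48):
  0:1  1:1014  2:1123  3:2031  4:522  5:282  6:2371  7:2130
  8:822  9:1841  10:885  11:1382  12:144  13:653  14:2051  15:1738
  16:1295  17:97  18:655  19:1696  20:1601  21:591  22:1141  23:1219
  24:1672  25:1095  26:2235  27:57  28:606  29:2053  30:1383  31:1158
  32:1776  33:1699  34:2260  35:1577  36:85  37:402  38:135  39:1059
  40:1476  41:140  42:1363  43:2325  44:763  45:1590  46:1352  47:703
  48:325
Giant step factor: 1014^(-49) ≡ 1866 (mod 2383).
Scan 995·1866^i mod 2383 for i = 0, 1, …:
  i=0: 995   i=1: 313   i=2: 223   i=3: 1476
Match at i=3, j=40: x = 3·49 + 40 = 187.

187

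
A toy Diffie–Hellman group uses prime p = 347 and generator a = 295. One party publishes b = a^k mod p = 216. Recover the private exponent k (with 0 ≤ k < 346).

43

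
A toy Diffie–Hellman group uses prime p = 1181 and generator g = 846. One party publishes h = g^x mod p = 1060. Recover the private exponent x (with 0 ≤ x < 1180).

Baby-step giant-step with m = ceil(sqrt(1180)) = 35.
Baby table (846^j mod 1181 for j=0..34):
  0:1  1:846  2:30  3:579  4:900  5:836  6:1018  7:279
  8:1015  9:103  10:925  11:728  12:587  13:582  14:1076  15:926
  16:393  17:617  18:1161  19:795  20:581  21:230  22:896  23:995
  24:898  25:325  26:958  27:302  28:396  29:793  30:70  31:170
  32:919  33:376  34:407
Giant step factor: 846^(-35) ≡ 693 (mod 1181).
Scan 1060·693^i mod 1181 for i = 0, 1, …:
  i=0: 1060   i=1: 1179   i=2: 976   i=3: 836
Match at i=3, j=5: x = 3·35 + 5 = 110.

110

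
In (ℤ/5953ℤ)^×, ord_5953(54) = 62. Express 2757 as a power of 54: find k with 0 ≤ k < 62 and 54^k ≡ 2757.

Baby-step giant-step with m = ceil(sqrt(62)) = 8.
Baby table (54^j mod 5953 for j=0..7):
  0:1  1:54  2:2916  3:2686  4:2172  5:4181  6:5513  7:52
Giant step factor: 54^(-8) ≡ 5900 (mod 5953).
Scan 2757·5900^i mod 5953 for i = 0, 1, …:
  i=0: 2757   i=1: 2704   i=2: 5513
Match at i=2, j=6: k = 2·8 + 6 = 22.

22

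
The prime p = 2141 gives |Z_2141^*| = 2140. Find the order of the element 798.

107

The order of 798 must divide p − 1 = 2140 = 2^2 · 5 · 107.
Divisors: 1, 2, 4, 5, 10, 20, 107, 214, 428, 535, 1070, 2140.
Check each in increasing order: 798^1 ≡ 798;  798^2 ≡ 927;  798^4 ≡ 788;  798^5 ≡ 1511;  798^10 ≡ 815;  798^20 ≡ 515;  798^107 ≡ 1.
Smallest exponent giving 1 is 107.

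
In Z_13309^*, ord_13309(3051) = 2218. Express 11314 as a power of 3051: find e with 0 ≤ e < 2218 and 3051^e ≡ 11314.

79

Baby-step giant-step with m = ceil(sqrt(2218)) = 48.
Baby table (3051^j mod 13309 for j=0..47):
  0:1  1:3051  2:5610  3:736  4:9624  5:3170  6:9336  7:2876
  8:4045  9:3852  10:605  11:9213  12:255  13:6083  14:6487  15:1354
  16:5264  17:9810  18:11678  19:1385  20:6682  21:10703  22:7876  23:6931
  24:11789  25:7321  26:3869  27:12545  28:11420  29:12767  30:9983  31:7141
  32:358  33:920  34:12030  35:10617  36:11670  37:3595  38:1729  39:4815
  40:10738  41:8189  42:3646  43:10931  44:11436  45:8347  46:6580  47:5608
Giant step factor: 3051^(-48) ≡ 2825 (mod 13309).
Scan 11314·2825^i mod 13309 for i = 0, 1, …:
  i=0: 11314   i=1: 7141
Match at i=1, j=31: e = 1·48 + 31 = 79.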